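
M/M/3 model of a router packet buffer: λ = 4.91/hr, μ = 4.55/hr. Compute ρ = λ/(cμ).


ρ = λ/(cμ) = 4.91/(3·4.55) = 4.91/13.65 = 0.3597

Final: 0.3597


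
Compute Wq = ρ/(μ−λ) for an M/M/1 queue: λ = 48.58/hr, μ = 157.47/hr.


ρ = 48.58/157.47 = 0.3085
Wq = ρ/(μ−λ) = 0.3085/(157.47 − 48.58) = 0.3085/108.89 = 0.002833 hr

Final: 0.002833 hr


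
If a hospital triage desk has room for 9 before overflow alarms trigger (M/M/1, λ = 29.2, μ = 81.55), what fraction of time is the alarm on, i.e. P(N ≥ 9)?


ρ = 29.2/81.55 = 0.3581
P(N ≥ n) = ρ^n = 0.3581^9 = 0.00009675

Final: 0.00009675


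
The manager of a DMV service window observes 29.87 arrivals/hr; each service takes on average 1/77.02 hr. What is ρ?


ρ = λ/μ = 29.87/77.02 = 0.3878

Final: 0.3878


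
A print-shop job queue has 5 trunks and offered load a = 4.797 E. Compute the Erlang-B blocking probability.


B(c,a) = (a^c/c!) / Σ_{k=0}^{c} a^k/k!
a^5/5! = 21.167392
Σ terms (k=0..5): 1.00000 + 4.79700 + 11.50560 + 18.39746 + 22.06316 + 21.16739 = 78.930614
B = 21.167392/78.930614 = 0.268177

Final: 0.268177


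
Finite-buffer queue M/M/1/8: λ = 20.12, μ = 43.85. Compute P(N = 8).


ρ = λ/μ = 20.12/43.85 = 0.4588
P_K = (1−ρ)ρ^K/(1−ρ^(K+1)) = (0.5412·0.001965)/(1 − 0.0009014)
= 0.001063/0.999099 = 0.001064

Final: 0.001064


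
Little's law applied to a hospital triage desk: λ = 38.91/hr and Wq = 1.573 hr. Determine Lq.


Lq = λWq = 38.91·1.573 = 61.2054

Final: 61.2054


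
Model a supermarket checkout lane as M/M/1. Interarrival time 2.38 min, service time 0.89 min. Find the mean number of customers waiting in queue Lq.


λ = 60/2.38 = 25.2101 /hr
μ = 60/0.89 = 67.4157 /hr
ρ = λ/μ = 25.2101/67.4157 = 0.3739
Lq = ρ²/(1−ρ) = 0.1398/0.6261 = 0.2234

Final: 0.2234


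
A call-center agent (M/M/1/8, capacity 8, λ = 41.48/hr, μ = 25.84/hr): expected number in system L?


ρ = 41.48/25.84 = 1.6053
L = ρ[1 − (K+1)ρ^K + Kρ^(K+1)] / [(1−ρ)(1−ρ^(K+1))]
Numerator: 1.6053·(1 − 9·44.093026 + 8·70.780911) = 273.552972
Denominator: (-0.6053)·(-69.780911) = 42.235814
L = 273.552972/42.235814 = 6.4768

Final: 6.4768


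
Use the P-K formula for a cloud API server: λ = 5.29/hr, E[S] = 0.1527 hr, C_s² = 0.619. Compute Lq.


ρ = λ·E[S] = 5.29·0.1527 = 0.8078
Lq = ρ²(1+C_s²)/(2(1−ρ)) = 0.6525·(1+0.619)/(2·0.1922)
= 0.6525·1.6190/0.3844 = 2.74799

Final: 2.74799


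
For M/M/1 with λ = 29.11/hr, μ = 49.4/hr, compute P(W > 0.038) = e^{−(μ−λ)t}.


W ~ Exponential(μ−λ) for M/M/1.
μ − λ = 49.4 − 29.11 = 20.2900
P(W > t) = e^{−(μ−λ)t} = e^{−0.7710} = 0.462541

Final: 0.462541


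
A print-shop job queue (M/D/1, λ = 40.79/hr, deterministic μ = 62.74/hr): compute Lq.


ρ = 40.79/62.74 = 0.6501
M/D/1: Lq = ρ²/(2(1−ρ)) = 0.4227/(2·0.3499) = 0.60409

Final: 0.60409


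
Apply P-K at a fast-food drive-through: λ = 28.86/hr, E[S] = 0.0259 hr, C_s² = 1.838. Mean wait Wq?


ρ = λ·E[S] = 28.86·0.0259 = 0.7475
E[S²] = E[S]²(1+C_s²) = 0.0259²·(1+1.838) = 0.001904
Wq = λ·E[S²]/(2(1−ρ)) = 28.86·0.001904/(2·0.2525) = 0.10879 hr

Final: 0.10879 hr


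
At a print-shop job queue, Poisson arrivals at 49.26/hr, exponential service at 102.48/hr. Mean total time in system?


W = 1/(μ−λ) = 1/(102.48 − 49.26) = 1/53.22 = 0.01879 hr

Final: 0.01879 hr


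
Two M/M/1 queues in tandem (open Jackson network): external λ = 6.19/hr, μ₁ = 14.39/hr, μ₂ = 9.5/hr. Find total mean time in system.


Each node sees arrival rate λ = 6.19/hr (tandem ⇒ throughput preserved).
W₁ = 1/(μ₁−λ) = 1/(14.39−6.19) = 0.12195 hr
W₂ = 1/(μ₂−λ) = 1/(9.5−6.19) = 0.30211 hr
W_total = W₁ + W₂ = 0.12195 + 0.30211 = 0.42407 hr

Final: 0.42407 hr


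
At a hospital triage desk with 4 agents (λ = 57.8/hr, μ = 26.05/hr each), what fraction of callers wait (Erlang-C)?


a = λ/μ = 2.2188; ρ = a/4 = 0.5547
P₀ = 0.102367 (from M/M/c formula)
C(c,a) = [a^c/(c!(1−ρ))]·P₀ = [24.23709/(24·0.4453)]·0.102367
= 2.26787·0.102367 = 0.232154

Final: 0.232154


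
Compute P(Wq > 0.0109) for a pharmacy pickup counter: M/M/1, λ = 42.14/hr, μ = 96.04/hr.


ρ = 42.14/96.04 = 0.4388
P(Wq > t) = ρ·e^{−(μ−λ)t} = 0.4388·e^{−0.5875}
= 0.4388·0.555709 = 0.243832

Final: 0.243832


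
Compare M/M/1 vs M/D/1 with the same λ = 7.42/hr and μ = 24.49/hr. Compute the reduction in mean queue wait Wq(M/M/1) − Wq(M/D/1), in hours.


ρ = 7.42/24.49 = 0.3030
Wq(M/M/1) = ρ/(μ−λ) = 0.3030/17.07 = 0.01775 hr
Wq(M/D/1) = ρ/(2(μ−λ)) = 0.008875 hr
Savings = 0.01775 − 0.008875 = 0.008875 hr

Final: 0.008875 hr


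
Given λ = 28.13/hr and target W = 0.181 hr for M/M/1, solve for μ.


W = 1/(μ−λ) ⇒ μ − λ = 1/W = 1/0.181 = 5.5249
μ = λ + 1/W = 28.13 + 5.5249 = 33.6549 per hr

Final: 33.6549 /hr


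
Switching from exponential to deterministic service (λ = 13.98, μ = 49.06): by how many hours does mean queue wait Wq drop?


ρ = 13.98/49.06 = 0.2850
Wq(M/M/1) = ρ/(μ−λ) = 0.2850/35.08 = 0.008123 hr
Wq(M/D/1) = ρ/(2(μ−λ)) = 0.004062 hr
Savings = 0.008123 − 0.004062 = 0.004062 hr

Final: 0.004062 hr


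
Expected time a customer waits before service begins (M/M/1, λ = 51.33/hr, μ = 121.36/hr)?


ρ = 51.33/121.36 = 0.4230
Wq = ρ/(μ−λ) = 0.4230/(121.36 − 51.33) = 0.4230/70.03 = 0.006040 hr

Final: 0.006040 hr


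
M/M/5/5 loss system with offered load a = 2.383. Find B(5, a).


B(c,a) = (a^c/c!) / Σ_{k=0}^{c} a^k/k!
a^5/5! = 0.640382
Σ terms (k=0..5): 1.00000 + 2.38300 + 2.83934 + 2.25539 + 1.34365 + 0.64038 = 10.461758
B = 0.640382/10.461758 = 0.061212

Final: 0.061212


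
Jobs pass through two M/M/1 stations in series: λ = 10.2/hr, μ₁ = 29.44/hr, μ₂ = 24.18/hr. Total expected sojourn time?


Each node sees arrival rate λ = 10.2/hr (tandem ⇒ throughput preserved).
W₁ = 1/(μ₁−λ) = 1/(29.44−10.2) = 0.05198 hr
W₂ = 1/(μ₂−λ) = 1/(24.18−10.2) = 0.07153 hr
W_total = W₁ + W₂ = 0.05198 + 0.07153 = 0.12351 hr

Final: 0.12351 hr


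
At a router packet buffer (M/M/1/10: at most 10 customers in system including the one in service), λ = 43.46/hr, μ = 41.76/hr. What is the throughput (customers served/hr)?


ρ = 1.0407; P_K = (1−ρ)ρ^10/(1−ρ^11) = 0.110104
λ_eff = λ(1 − P_K) = 43.46·(1 − 0.110104) = 43.46·0.889896 = 38.6749 /hr

Final: 38.6749 /hr


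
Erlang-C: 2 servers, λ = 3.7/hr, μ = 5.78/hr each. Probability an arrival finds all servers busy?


a = λ/μ = 0.6401; ρ = a/2 = 0.3201
P₀ = 0.515072 (from M/M/c formula)
C(c,a) = [a^c/(c!(1−ρ))]·P₀ = [0.40978/(2·0.6799)]·0.515072
= 0.30134·0.515072 = 0.155210

Final: 0.155210


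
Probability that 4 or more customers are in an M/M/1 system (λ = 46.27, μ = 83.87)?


ρ = 46.27/83.87 = 0.5517
P(N ≥ n) = ρ^n = 0.5517^4 = 0.092634

Final: 0.092634


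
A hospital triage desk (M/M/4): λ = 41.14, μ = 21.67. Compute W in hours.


a = 1.8985; ρ = 0.4746; P₀ = 0.145534
Lq = P₀·a^c·ρ/(c!(1−ρ)²) = 0.13545
Wq = Lq/λ = 0.13545/41.14 = 0.003292 hr
W = Wq + 1/μ = 0.003292 + 0.04615 = 0.04944 hr

Final: 0.04944 hr


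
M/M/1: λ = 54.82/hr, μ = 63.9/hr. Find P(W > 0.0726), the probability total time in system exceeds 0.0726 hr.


W ~ Exponential(μ−λ) for M/M/1.
μ − λ = 63.9 − 54.82 = 9.0800
P(W > t) = e^{−(μ−λ)t} = e^{−0.6592} = 0.517261

Final: 0.517261


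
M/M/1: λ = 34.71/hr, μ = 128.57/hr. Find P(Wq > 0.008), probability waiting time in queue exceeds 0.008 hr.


ρ = 34.71/128.57 = 0.2700
P(Wq > t) = ρ·e^{−(μ−λ)t} = 0.2700·e^{−0.7509}
= 0.2700·0.471951 = 0.127412

Final: 0.127412


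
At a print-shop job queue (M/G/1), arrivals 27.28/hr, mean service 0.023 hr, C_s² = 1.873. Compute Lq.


ρ = λ·E[S] = 27.28·0.023 = 0.6274
Lq = ρ²(1+C_s²)/(2(1−ρ)) = 0.3937·(1+1.873)/(2·0.3726)
= 0.3937·2.8730/0.7451 = 1.51794

Final: 1.51794


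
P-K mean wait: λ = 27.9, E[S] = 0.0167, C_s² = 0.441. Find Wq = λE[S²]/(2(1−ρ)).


ρ = λ·E[S] = 27.9·0.0167 = 0.4659
E[S²] = E[S]²(1+C_s²) = 0.0167²·(1+0.441) = 0.0004019
Wq = λ·E[S²]/(2(1−ρ)) = 27.9·0.0004019/(2·0.5341) = 0.01050 hr

Final: 0.01050 hr


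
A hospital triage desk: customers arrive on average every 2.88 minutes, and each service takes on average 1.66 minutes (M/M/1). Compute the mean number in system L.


λ = 60/2.88 = 20.8333 /hr
μ = 60/1.66 = 36.1446 /hr
ρ = λ/μ = 20.8333/36.1446 = 0.5764
L = ρ/(1−ρ) = 0.5764/0.4236 = 1.3607

Final: 1.3607


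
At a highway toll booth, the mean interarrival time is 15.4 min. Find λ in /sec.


λ = 1/(interarrival time) in consistent units.
1 second = 0.0166667 min, so λ = 0.0166667/15.4 = 0.001082 per second

Final: 0.001082 /sec


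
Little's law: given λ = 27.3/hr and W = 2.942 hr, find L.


L = λW = 27.3·2.942 = 80.3166

Final: 80.3166


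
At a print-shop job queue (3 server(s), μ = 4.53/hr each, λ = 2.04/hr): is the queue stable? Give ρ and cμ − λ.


Total capacity cμ = 3·4.53 = 13.59/hr
ρ = λ/(cμ) = 2.04/13.59 = 0.1501
Stable ⇔ ρ < 1: YES
Spare capacity = cμ − λ = 13.59 − 2.04 = 11.55/hr

Final: ρ = 0.1501; stable; margin = 11.55/hr


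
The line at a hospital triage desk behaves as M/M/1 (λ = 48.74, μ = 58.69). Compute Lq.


ρ = 48.74/58.69 = 0.8305
Lq = ρ²/(1−ρ) = 0.6897/0.1695 = 4.0680

Final: 4.0680


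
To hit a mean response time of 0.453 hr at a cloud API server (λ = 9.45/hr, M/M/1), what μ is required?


W = 1/(μ−λ) ⇒ μ − λ = 1/W = 1/0.453 = 2.2075
μ = λ + 1/W = 9.45 + 2.2075 = 11.6575 per hr

Final: 11.6575 /hr


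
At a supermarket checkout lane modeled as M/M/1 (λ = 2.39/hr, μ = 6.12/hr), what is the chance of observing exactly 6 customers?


ρ = 2.39/6.12 = 0.3905
P_n = (1−ρ)·ρ^n = (1 − 0.3905)·0.3905^6 = 0.6095·0.003547 = 0.002162

Final: 0.002162


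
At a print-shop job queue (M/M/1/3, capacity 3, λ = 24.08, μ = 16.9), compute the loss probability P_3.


ρ = λ/μ = 24.08/16.9 = 1.4249
P_K = (1−ρ)ρ^K/(1−ρ^(K+1)) = (-0.4249·2.892740)/(1 − 4.121726)
= -1.228986/-3.121726 = 0.393688

Final: 0.393688


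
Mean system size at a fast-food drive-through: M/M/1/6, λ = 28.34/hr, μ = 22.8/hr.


ρ = 28.34/22.8 = 1.2430
L = ρ[1 − (K+1)ρ^K + Kρ^(K+1)] / [(1−ρ)(1−ρ^(K+1))]
Numerator: 1.2430·(1 − 7·3.687992 + 6·4.584110) = 3.342022
Denominator: (-0.2430)·(-3.584110) = 0.870876
L = 3.342022/0.870876 = 3.8375

Final: 3.8375


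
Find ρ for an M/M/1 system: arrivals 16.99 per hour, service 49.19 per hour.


ρ = λ/μ = 16.99/49.19 = 0.3454

Final: 0.3454


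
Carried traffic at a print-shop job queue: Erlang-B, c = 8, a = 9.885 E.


B(8,9.885) = 0.332905 (Erlang-B)
Carried load = a(1 − B) = 9.885·(1 − 0.332905) = 9.885·0.667095 = 6.5942 E

Final: 6.5942 Erlangs


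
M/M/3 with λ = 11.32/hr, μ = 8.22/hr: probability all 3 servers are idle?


a = λ/μ = 11.32/8.22 = 1.3771; ρ = a/c = 0.4590
Σ_{k=0}^{2} a^k/k! (terms k=0..2) = 1.00000 + 1.37713 + 0.94824 = 3.32537
Tail: a^3/(3!(1−ρ)) = 2.61170/(6·0.5410) = 0.80466
P₀ = 1/(3.32537 + 0.80466) = 1/4.13003 = 0.242129

Final: 0.242129


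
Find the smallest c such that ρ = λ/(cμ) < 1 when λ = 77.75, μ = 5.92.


Stability requires cμ > λ ⇔ c > λ/μ.
λ/μ = 77.75/5.92 = 13.1334
Minimum integer c = ⌊13.1334⌋ + 1 = 14
Check: 14·5.92 = 82.88 > 77.75, while 13·5.92 = 76.96 ≤ 77.75

Final: 14 servers


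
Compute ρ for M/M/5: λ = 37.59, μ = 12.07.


ρ = λ/(cμ) = 37.59/(5·12.07) = 37.59/60.35 = 0.6229

Final: 0.6229


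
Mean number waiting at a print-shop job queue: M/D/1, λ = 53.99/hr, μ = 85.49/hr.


ρ = 53.99/85.49 = 0.6315
M/D/1: Lq = ρ²/(2(1−ρ)) = 0.3988/(2·0.3685) = 0.54122

Final: 0.54122


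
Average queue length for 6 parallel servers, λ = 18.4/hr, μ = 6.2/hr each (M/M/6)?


a = λ/μ = 2.9677; ρ = a/6 = 0.4946
P₀ = 0.050617
Lq = P₀·a^c·ρ / (c!·(1−ρ)²) = 0.050617·683.21407·0.4946/(720·0.25541)
= 0.09302

Final: 0.09302


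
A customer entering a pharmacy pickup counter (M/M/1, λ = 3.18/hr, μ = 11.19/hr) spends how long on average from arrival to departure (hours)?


W = 1/(μ−λ) = 1/(11.19 − 3.18) = 1/8.01 = 0.1248 hr

Final: 0.1248 hr


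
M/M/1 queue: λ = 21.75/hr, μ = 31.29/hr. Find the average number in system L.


ρ = λ/μ = 21.75/31.29 = 0.6951
L = ρ/(1−ρ) = 0.6951/(1 − 0.6951) = 0.6951/0.3049 = 2.2799

Final: 2.2799


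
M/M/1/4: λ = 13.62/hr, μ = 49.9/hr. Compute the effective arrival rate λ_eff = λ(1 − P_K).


ρ = 0.2729; P_K = (1−ρ)ρ^4/(1−ρ^5) = 0.004041
λ_eff = λ(1 − P_K) = 13.62·(1 − 0.004041) = 13.62·0.995959 = 13.5650 /hr

Final: 13.5650 /hr


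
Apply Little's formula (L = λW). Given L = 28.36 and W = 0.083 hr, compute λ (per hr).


λ = L/W = 28.36/0.083 = 341.6867 /hr

Final: 341.6867 /hr


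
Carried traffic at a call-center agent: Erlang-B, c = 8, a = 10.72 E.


B(8,10.72) = 0.370784 (Erlang-B)
Carried load = a(1 − B) = 10.72·(1 − 0.370784) = 10.72·0.629216 = 6.7452 E

Final: 6.7452 Erlangs


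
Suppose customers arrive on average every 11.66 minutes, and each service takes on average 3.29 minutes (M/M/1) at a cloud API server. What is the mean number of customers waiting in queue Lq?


λ = 60/11.66 = 5.1458 /hr
μ = 60/3.29 = 18.2371 /hr
ρ = λ/μ = 5.1458/18.2371 = 0.2822
Lq = ρ²/(1−ρ) = 0.07961/0.7178 = 0.1109

Final: 0.1109


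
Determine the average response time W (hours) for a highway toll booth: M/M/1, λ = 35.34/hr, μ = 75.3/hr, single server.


W = 1/(μ−λ) = 1/(75.3 − 35.34) = 1/39.96 = 0.02503 hr

Final: 0.02503 hr


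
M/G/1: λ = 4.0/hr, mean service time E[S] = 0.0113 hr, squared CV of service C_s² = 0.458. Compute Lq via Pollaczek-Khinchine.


ρ = λ·E[S] = 4.0·0.0113 = 0.04520
Lq = ρ²(1+C_s²)/(2(1−ρ)) = 0.002043·(1+0.458)/(2·0.9548)
= 0.002043·1.4580/1.9096 = 0.001560

Final: 0.001560


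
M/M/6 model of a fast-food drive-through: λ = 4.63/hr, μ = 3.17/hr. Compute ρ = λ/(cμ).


ρ = λ/(cμ) = 4.63/(6·3.17) = 4.63/19.02 = 0.2434

Final: 0.2434


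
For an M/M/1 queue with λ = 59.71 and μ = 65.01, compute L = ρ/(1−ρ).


ρ = λ/μ = 59.71/65.01 = 0.9185
L = ρ/(1−ρ) = 0.9185/(1 − 0.9185) = 0.9185/0.08153 = 11.2660

Final: 11.2660


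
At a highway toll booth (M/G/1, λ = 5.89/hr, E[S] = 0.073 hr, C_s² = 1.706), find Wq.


ρ = λ·E[S] = 5.89·0.073 = 0.4300
E[S²] = E[S]²(1+C_s²) = 0.073²·(1+1.706) = 0.014420
Wq = λ·E[S²]/(2(1−ρ)) = 5.89·0.014420/(2·0.5700) = 0.07450 hr

Final: 0.07450 hr


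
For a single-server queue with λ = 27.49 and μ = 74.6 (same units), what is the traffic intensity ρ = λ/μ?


ρ = λ/μ = 27.49/74.6 = 0.3685

Final: 0.3685


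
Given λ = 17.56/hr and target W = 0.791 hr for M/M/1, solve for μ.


W = 1/(μ−λ) ⇒ μ − λ = 1/W = 1/0.791 = 1.2642
μ = λ + 1/W = 17.56 + 1.2642 = 18.8242 per hr

Final: 18.8242 /hr


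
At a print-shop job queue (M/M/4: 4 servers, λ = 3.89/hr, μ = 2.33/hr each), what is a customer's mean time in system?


a = 1.6695; ρ = 0.4174; P₀ = 0.185378
Lq = P₀·a^c·ρ/(c!(1−ρ)²) = 0.07379
Wq = Lq/λ = 0.07379/3.89 = 0.01897 hr
W = Wq + 1/μ = 0.01897 + 0.42918 = 0.44815 hr

Final: 0.44815 hr


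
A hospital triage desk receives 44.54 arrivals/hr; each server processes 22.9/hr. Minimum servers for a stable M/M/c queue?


Stability requires cμ > λ ⇔ c > λ/μ.
λ/μ = 44.54/22.9 = 1.9450
Minimum integer c = ⌊1.9450⌋ + 1 = 2
Check: 2·22.9 = 45.80 > 44.54, while 1·22.9 = 22.90 ≤ 44.54

Final: 2 servers


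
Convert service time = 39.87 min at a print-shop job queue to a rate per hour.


μ = 1/(service time) in consistent units.
1 hour = 60 min, so μ = 60/39.87 = 1.5049 per hour

Final: 1.5049 /hr


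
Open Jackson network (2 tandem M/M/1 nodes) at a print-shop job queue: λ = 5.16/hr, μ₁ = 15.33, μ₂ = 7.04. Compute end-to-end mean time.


Each node sees arrival rate λ = 5.16/hr (tandem ⇒ throughput preserved).
W₁ = 1/(μ₁−λ) = 1/(15.33−5.16) = 0.09833 hr
W₂ = 1/(μ₂−λ) = 1/(7.04−5.16) = 0.53191 hr
W_total = W₁ + W₂ = 0.09833 + 0.53191 = 0.63024 hr

Final: 0.63024 hr


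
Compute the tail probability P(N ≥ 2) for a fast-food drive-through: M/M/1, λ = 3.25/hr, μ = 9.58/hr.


ρ = 3.25/9.58 = 0.3392
P(N ≥ n) = ρ^n = 0.3392^2 = 0.115090

Final: 0.115090


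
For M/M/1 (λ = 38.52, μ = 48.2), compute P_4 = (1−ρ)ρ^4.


ρ = 38.52/48.2 = 0.7992
P_n = (1−ρ)·ρ^n = (1 − 0.7992)·0.7992^4 = 0.2008·0.407903 = 0.081919

Final: 0.081919


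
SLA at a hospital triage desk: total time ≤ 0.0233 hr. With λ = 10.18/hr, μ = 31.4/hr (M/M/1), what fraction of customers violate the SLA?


W ~ Exponential(μ−λ) for M/M/1.
μ − λ = 31.4 − 10.18 = 21.2200
P(W > t) = e^{−(μ−λ)t} = e^{−0.4944} = 0.609921

Final: 0.609921


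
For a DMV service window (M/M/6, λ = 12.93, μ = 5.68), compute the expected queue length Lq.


a = λ/μ = 2.2764; ρ = a/6 = 0.3794
P₀ = 0.102320
Lq = P₀·a^c·ρ / (c!·(1−ρ)²) = 0.102320·139.15574·0.3794/(720·0.38514)
= 0.01948

Final: 0.01948


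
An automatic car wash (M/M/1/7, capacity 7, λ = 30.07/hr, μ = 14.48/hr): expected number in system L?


ρ = 30.07/14.48 = 2.0767
L = ρ[1 − (K+1)ρ^K + Kρ^(K+1)] / [(1−ρ)(1−ρ^(K+1))]
Numerator: 2.0767·(1 − 8·166.553615 + 7·345.874807) = 2262.922686
Denominator: (-1.0767)·(-344.874807) = 371.312033
L = 2262.922686/371.312033 = 6.0944

Final: 6.0944


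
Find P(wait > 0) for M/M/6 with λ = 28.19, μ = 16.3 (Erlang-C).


a = λ/μ = 1.7294; ρ = a/6 = 0.2882
P₀ = 0.177275 (from M/M/c formula)
C(c,a) = [a^c/(c!(1−ρ))]·P₀ = [26.75746/(720·0.7118)]·0.177275
= 0.05221·0.177275 = 0.009256

Final: 0.009256


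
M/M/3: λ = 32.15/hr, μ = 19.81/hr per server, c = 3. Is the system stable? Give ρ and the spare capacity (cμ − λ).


Total capacity cμ = 3·19.81 = 59.43/hr
ρ = λ/(cμ) = 32.15/59.43 = 0.5410
Stable ⇔ ρ < 1: YES
Spare capacity = cμ − λ = 59.43 − 32.15 = 27.28/hr

Final: ρ = 0.5410; stable; margin = 27.28/hr


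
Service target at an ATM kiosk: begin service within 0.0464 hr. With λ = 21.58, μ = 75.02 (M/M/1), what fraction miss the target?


ρ = 21.58/75.02 = 0.2877
P(Wq > t) = ρ·e^{−(μ−λ)t} = 0.2877·e^{−2.4796}
= 0.2877·0.083775 = 0.024099

Final: 0.024099


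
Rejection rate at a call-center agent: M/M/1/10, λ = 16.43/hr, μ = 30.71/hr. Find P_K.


ρ = λ/μ = 16.43/30.71 = 0.5350
P_K = (1−ρ)ρ^K/(1−ρ^(K+1)) = (0.4650·0.001921)/(1 − 0.001028)
= 0.0008934/0.998972 = 0.0008943

Final: 0.0008943


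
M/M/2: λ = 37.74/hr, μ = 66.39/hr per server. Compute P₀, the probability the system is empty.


a = λ/μ = 37.74/66.39 = 0.5685; ρ = a/c = 0.2842
Σ_{k=0}^{1} a^k/k! (terms k=0..1) = 1.00000 + 0.56846 = 1.56846
Tail: a^2/(2!(1−ρ)) = 0.32315/(2·0.7158) = 0.22573
P₀ = 1/(1.56846 + 0.22573) = 1/1.79419 = 0.557354

Final: 0.557354


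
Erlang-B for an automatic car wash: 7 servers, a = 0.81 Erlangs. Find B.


B(c,a) = (a^c/c!) / Σ_{k=0}^{c} a^k/k!
a^7/7! = 0.00004539
Σ terms (k=0..7): 1.00000 + 0.81000 + 0.32805 + 0.08857 + 0.01794 + 0.002906 + 0.0003923 + 0.00004539 = 2.247903
B = 0.00004539/2.247903 = 0.00002019

Final: 0.00002019


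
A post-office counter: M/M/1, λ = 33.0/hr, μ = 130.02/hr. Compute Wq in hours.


ρ = 33.0/130.02 = 0.2538
Wq = ρ/(μ−λ) = 0.2538/(130.02 − 33.0) = 0.2538/97.02 = 0.002616 hr

Final: 0.002616 hr


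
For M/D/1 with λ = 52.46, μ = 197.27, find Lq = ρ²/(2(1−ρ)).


ρ = 52.46/197.27 = 0.2659
M/D/1: Lq = ρ²/(2(1−ρ)) = 0.07072/(2·0.7341) = 0.04817

Final: 0.04817


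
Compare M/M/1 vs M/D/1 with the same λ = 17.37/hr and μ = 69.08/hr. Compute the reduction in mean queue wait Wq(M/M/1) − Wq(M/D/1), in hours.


ρ = 17.37/69.08 = 0.2514
Wq(M/M/1) = ρ/(μ−λ) = 0.2514/51.71 = 0.004863 hr
Wq(M/D/1) = ρ/(2(μ−λ)) = 0.002431 hr
Savings = 0.004863 − 0.002431 = 0.002431 hr

Final: 0.002431 hr


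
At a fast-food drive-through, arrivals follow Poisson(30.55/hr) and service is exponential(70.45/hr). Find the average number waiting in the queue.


ρ = 30.55/70.45 = 0.4336
Lq = ρ²/(1−ρ) = 0.1880/0.5664 = 0.3320

Final: 0.3320


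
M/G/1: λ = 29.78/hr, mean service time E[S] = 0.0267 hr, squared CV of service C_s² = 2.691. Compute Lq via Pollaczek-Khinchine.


ρ = λ·E[S] = 29.78·0.0267 = 0.7951
Lq = ρ²(1+C_s²)/(2(1−ρ)) = 0.6322·(1+2.691)/(2·0.2049)
= 0.6322·3.6910/0.4097 = 5.69507

Final: 5.69507


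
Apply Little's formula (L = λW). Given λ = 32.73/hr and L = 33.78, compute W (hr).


W = L/λ = 33.78/32.73 = 1.0321 hr

Final: 1.0321 hr


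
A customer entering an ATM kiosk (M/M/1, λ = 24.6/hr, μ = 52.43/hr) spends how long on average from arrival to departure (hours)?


W = 1/(μ−λ) = 1/(52.43 − 24.6) = 1/27.83 = 0.03593 hr

Final: 0.03593 hr


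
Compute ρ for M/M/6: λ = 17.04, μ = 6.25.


ρ = λ/(cμ) = 17.04/(6·6.25) = 17.04/37.50 = 0.4544

Final: 0.4544


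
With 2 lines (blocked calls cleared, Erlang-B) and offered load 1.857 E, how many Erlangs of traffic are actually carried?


B(2,1.857) = 0.376368 (Erlang-B)
Carried load = a(1 − B) = 1.857·(1 − 0.376368) = 1.857·0.623632 = 1.1581 E

Final: 1.1581 Erlangs


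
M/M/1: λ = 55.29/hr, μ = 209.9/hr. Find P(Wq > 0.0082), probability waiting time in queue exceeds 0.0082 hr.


ρ = 55.29/209.9 = 0.2634
P(Wq > t) = ρ·e^{−(μ−λ)t} = 0.2634·e^{−1.2678}
= 0.2634·0.281450 = 0.074137

Final: 0.074137


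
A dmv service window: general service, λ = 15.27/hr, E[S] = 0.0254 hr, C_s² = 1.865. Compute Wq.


ρ = λ·E[S] = 15.27·0.0254 = 0.3879
E[S²] = E[S]²(1+C_s²) = 0.0254²·(1+1.865) = 0.001848
Wq = λ·E[S²]/(2(1−ρ)) = 15.27·0.001848/(2·0.6121) = 0.02305 hr

Final: 0.02305 hr


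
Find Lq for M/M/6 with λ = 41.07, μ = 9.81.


a = λ/μ = 4.1865; ρ = a/6 = 0.6978
P₀ = 0.013434
Lq = P₀·a^c·ρ / (c!·(1−ρ)²) = 0.013434·5384.36104·0.6978/(720·0.09135)
= 0.76734

Final: 0.76734


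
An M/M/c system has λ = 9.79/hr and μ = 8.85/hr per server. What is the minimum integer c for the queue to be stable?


Stability requires cμ > λ ⇔ c > λ/μ.
λ/μ = 9.79/8.85 = 1.1062
Minimum integer c = ⌊1.1062⌋ + 1 = 2
Check: 2·8.85 = 17.70 > 9.79, while 1·8.85 = 8.85 ≤ 9.79

Final: 2 servers


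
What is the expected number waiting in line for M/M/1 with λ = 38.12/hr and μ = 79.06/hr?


ρ = 38.12/79.06 = 0.4822
Lq = ρ²/(1−ρ) = 0.2325/0.5178 = 0.4490

Final: 0.4490


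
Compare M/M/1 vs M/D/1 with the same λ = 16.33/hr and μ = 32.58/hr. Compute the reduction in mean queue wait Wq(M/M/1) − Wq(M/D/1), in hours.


ρ = 16.33/32.58 = 0.5012
Wq(M/M/1) = ρ/(μ−λ) = 0.5012/16.25 = 0.03084 hr
Wq(M/D/1) = ρ/(2(μ−λ)) = 0.01542 hr
Savings = 0.03084 − 0.01542 = 0.01542 hr

Final: 0.01542 hr


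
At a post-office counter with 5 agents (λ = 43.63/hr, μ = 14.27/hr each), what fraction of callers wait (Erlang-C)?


a = λ/μ = 3.0575; ρ = a/5 = 0.6115
P₀ = 0.043731 (from M/M/c formula)
C(c,a) = [a^c/(c!(1−ρ))]·P₀ = [267.18139/(120·0.3885)]·0.043731
= 5.73094·0.043731 = 0.250619

Final: 0.250619


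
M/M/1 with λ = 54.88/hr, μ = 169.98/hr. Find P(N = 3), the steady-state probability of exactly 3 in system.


ρ = 54.88/169.98 = 0.3229
P_n = (1−ρ)·ρ^n = (1 − 0.3229)·0.3229^3 = 0.6771·0.033655 = 0.022789

Final: 0.022789


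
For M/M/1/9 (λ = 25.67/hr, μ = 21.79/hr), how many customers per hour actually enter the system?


ρ = 1.1781; P_K = (1−ρ)ρ^9/(1−ρ^10) = 0.187583
λ_eff = λ(1 − P_K) = 25.67·(1 − 0.187583) = 25.67·0.812417 = 20.8547 /hr

Final: 20.8547 /hr


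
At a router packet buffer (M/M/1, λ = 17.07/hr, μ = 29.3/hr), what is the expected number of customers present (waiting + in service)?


ρ = λ/μ = 17.07/29.3 = 0.5826
L = ρ/(1−ρ) = 0.5826/(1 − 0.5826) = 0.5826/0.4174 = 1.3957

Final: 1.3957


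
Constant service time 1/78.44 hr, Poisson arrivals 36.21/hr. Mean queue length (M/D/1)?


ρ = 36.21/78.44 = 0.4616
M/D/1: Lq = ρ²/(2(1−ρ)) = 0.2131/(2·0.5384) = 0.19791

Final: 0.19791


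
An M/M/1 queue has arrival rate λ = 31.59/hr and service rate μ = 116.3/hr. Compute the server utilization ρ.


ρ = λ/μ = 31.59/116.3 = 0.2716

Final: 0.2716


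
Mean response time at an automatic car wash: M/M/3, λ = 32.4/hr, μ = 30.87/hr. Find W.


a = 1.0496; ρ = 0.3499; P₀ = 0.345215
Lq = P₀·a^c·ρ/(c!(1−ρ)²) = 0.05506
Wq = Lq/λ = 0.05506/32.4 = 0.001699 hr
W = Wq + 1/μ = 0.001699 + 0.03239 = 0.03409 hr

Final: 0.03409 hr


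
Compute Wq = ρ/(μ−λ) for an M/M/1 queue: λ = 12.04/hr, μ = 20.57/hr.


ρ = 12.04/20.57 = 0.5853
Wq = ρ/(μ−λ) = 0.5853/(20.57 − 12.04) = 0.5853/8.53 = 0.06862 hr

Final: 0.06862 hr


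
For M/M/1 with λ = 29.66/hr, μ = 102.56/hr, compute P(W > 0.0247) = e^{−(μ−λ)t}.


W ~ Exponential(μ−λ) for M/M/1.
μ − λ = 102.56 − 29.66 = 72.9000
P(W > t) = e^{−(μ−λ)t} = e^{−1.8006} = 0.165195

Final: 0.165195


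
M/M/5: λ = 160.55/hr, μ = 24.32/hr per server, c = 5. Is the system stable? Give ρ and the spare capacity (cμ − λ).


Total capacity cμ = 5·24.32 = 121.60/hr
ρ = λ/(cμ) = 160.55/121.60 = 1.3203
Stable ⇔ ρ < 1: NO
Spare capacity = cμ − λ = 121.60 − 160.55 = -38.95/hr

Final: ρ = 1.3203; unstable; margin = -38.95/hr


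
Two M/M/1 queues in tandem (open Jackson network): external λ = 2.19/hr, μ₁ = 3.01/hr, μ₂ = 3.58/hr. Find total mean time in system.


Each node sees arrival rate λ = 2.19/hr (tandem ⇒ throughput preserved).
W₁ = 1/(μ₁−λ) = 1/(3.01−2.19) = 1.21951 hr
W₂ = 1/(μ₂−λ) = 1/(3.58−2.19) = 0.71942 hr
W_total = W₁ + W₂ = 1.21951 + 0.71942 = 1.93894 hr

Final: 1.93894 hr


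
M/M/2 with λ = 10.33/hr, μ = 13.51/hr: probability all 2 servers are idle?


a = λ/μ = 10.33/13.51 = 0.7646; ρ = a/c = 0.3823
Σ_{k=0}^{1} a^k/k! (terms k=0..1) = 1.00000 + 0.76462 = 1.76462
Tail: a^2/(2!(1−ρ)) = 0.58464/(2·0.6177) = 0.47325
P₀ = 1/(1.76462 + 0.47325) = 1/2.23787 = 0.446854

Final: 0.446854


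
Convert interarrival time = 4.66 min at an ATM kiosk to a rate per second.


λ = 1/(interarrival time) in consistent units.
1 second = 0.0166667 min, so λ = 0.0166667/4.66 = 0.003577 per second

Final: 0.003577 /sec


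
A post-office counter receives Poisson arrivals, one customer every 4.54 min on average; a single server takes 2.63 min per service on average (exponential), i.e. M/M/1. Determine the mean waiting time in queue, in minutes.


λ = 60/4.54 = 13.2159 /hr
μ = 60/2.63 = 22.8137 /hr
ρ = λ/μ = 13.2159/22.8137 = 0.5793
Wq = ρ/(μ−λ) = 0.5793/(22.8137−13.2159) = 0.06036 hr
In minutes: 0.06036·60 = 3.621 min

Final: 3.621 min


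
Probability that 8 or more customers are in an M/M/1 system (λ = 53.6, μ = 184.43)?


ρ = 53.6/184.43 = 0.2906
P(N ≥ n) = ρ^n = 0.2906^8 = 0.00005089

Final: 0.00005089


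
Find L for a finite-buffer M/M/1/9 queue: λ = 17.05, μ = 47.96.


ρ = 17.05/47.96 = 0.3555
L = ρ[1 − (K+1)ρ^K + Kρ^(K+1)] / [(1−ρ)(1−ρ^(K+1))]
Numerator: 0.3555·(1 − 10·0.00009070 + 9·0.00003224) = 0.355285
Denominator: (0.6445)·(0.999968) = 0.644475
L = 0.355285/0.644475 = 0.5513

Final: 0.5513


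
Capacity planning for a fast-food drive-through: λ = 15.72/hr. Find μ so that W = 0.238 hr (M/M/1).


W = 1/(μ−λ) ⇒ μ − λ = 1/W = 1/0.238 = 4.2017
μ = λ + 1/W = 15.72 + 4.2017 = 19.9217 per hr

Final: 19.9217 /hr


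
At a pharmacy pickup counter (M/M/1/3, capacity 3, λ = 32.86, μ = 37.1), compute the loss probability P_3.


ρ = λ/μ = 32.86/37.1 = 0.8857
P_K = (1−ρ)ρ^K/(1−ρ^(K+1)) = (0.1143·0.694834)/(1 − 0.615424)
= 0.079410/0.384576 = 0.206486

Final: 0.206486


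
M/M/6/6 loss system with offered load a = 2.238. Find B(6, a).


B(c,a) = (a^c/c!) / Σ_{k=0}^{c} a^k/k!
a^6/6! = 0.174513
Σ terms (k=0..6): 1.00000 + 2.23800 + 2.50432 + 1.86822 + 1.04527 + 0.46786 + 0.17451 = 9.298194
B = 0.174513/9.298194 = 0.018768

Final: 0.018768


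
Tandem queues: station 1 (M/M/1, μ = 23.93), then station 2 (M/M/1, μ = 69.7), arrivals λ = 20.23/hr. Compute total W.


Each node sees arrival rate λ = 20.23/hr (tandem ⇒ throughput preserved).
W₁ = 1/(μ₁−λ) = 1/(23.93−20.23) = 0.27027 hr
W₂ = 1/(μ₂−λ) = 1/(69.7−20.23) = 0.02021 hr
W_total = W₁ + W₂ = 0.27027 + 0.02021 = 0.29048 hr

Final: 0.29048 hr


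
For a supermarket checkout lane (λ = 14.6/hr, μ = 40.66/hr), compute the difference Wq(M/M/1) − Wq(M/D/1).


ρ = 14.6/40.66 = 0.3591
Wq(M/M/1) = ρ/(μ−λ) = 0.3591/26.06 = 0.01378 hr
Wq(M/D/1) = ρ/(2(μ−λ)) = 0.006889 hr
Savings = 0.01378 − 0.006889 = 0.006889 hr

Final: 0.006889 hr


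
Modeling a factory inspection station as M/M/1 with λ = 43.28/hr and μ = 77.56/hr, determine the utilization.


ρ = λ/μ = 43.28/77.56 = 0.5580

Final: 0.5580


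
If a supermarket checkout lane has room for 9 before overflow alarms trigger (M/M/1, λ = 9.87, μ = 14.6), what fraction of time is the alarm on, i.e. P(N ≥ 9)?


ρ = 9.87/14.6 = 0.6760
P(N ≥ n) = ρ^n = 0.6760^9 = 0.029490

Final: 0.029490


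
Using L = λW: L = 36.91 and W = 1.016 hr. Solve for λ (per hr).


λ = L/W = 36.91/1.016 = 36.3287 /hr

Final: 36.3287 /hr


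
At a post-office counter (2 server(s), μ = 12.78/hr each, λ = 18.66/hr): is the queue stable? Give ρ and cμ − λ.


Total capacity cμ = 2·12.78 = 25.56/hr
ρ = λ/(cμ) = 18.66/25.56 = 0.7300
Stable ⇔ ρ < 1: YES
Spare capacity = cμ − λ = 25.56 − 18.66 = 6.90/hr

Final: ρ = 0.7300; stable; margin = 6.90/hr


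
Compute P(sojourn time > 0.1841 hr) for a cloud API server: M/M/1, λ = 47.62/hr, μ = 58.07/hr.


W ~ Exponential(μ−λ) for M/M/1.
μ − λ = 58.07 − 47.62 = 10.4500
P(W > t) = e^{−(μ−λ)t} = e^{−1.9238} = 0.146044

Final: 0.146044


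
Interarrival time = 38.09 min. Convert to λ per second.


λ = 1/(interarrival time) in consistent units.
1 second = 0.0166667 min, so λ = 0.0166667/38.09 = 0.0004376 per second

Final: 0.0004376 /sec


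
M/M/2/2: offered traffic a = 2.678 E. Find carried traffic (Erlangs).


B(2,2.678) = 0.493656 (Erlang-B)
Carried load = a(1 − B) = 2.678·(1 − 0.493656) = 2.678·0.506344 = 1.3560 E

Final: 1.3560 Erlangs


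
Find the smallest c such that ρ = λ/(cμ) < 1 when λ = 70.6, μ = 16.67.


Stability requires cμ > λ ⇔ c > λ/μ.
λ/μ = 70.6/16.67 = 4.2352
Minimum integer c = ⌊4.2352⌋ + 1 = 5
Check: 5·16.67 = 83.35 > 70.6, while 4·16.67 = 66.68 ≤ 70.6

Final: 5 servers


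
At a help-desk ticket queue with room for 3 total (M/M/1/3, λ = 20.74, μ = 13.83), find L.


ρ = 20.74/13.83 = 1.4996
L = ρ[1 − (K+1)ρ^K + Kρ^(K+1)] / [(1−ρ)(1−ρ^(K+1))]
Numerator: 1.4996·(1 − 4·3.372560 + 3·5.057621) = 4.022964
Denominator: (-0.4996)·(-4.057621) = 2.027344
L = 4.022964/2.027344 = 1.9844

Final: 1.9844


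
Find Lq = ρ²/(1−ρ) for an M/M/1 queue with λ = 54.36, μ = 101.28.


ρ = 54.36/101.28 = 0.5367
Lq = ρ²/(1−ρ) = 0.2881/0.4633 = 0.6218

Final: 0.6218


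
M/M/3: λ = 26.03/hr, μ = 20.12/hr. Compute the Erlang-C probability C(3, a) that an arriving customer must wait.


a = λ/μ = 1.2937; ρ = a/3 = 0.4312
P₀ = 0.265593 (from M/M/c formula)
C(c,a) = [a^c/(c!(1−ρ))]·P₀ = [2.16540/(6·0.5688)]·0.265593
= 0.63455·0.265593 = 0.168531

Final: 0.168531


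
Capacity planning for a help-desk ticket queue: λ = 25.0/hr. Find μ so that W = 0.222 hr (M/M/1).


W = 1/(μ−λ) ⇒ μ − λ = 1/W = 1/0.222 = 4.5045
μ = λ + 1/W = 25.0 + 4.5045 = 29.5045 per hr

Final: 29.5045 /hr


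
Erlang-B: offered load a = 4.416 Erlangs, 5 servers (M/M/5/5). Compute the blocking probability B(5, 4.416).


B(c,a) = (a^c/c!) / Σ_{k=0}^{c} a^k/k!
a^5/5! = 13.994716
Σ terms (k=0..5): 1.00000 + 4.41600 + 9.75053 + 14.35278 + 15.84547 + 13.99472 = 59.359487
B = 13.994716/59.359487 = 0.235762

Final: 0.235762


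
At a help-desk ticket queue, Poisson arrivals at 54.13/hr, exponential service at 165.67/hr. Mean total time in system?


W = 1/(μ−λ) = 1/(165.67 − 54.13) = 1/111.54 = 0.008965 hr

Final: 0.008965 hr


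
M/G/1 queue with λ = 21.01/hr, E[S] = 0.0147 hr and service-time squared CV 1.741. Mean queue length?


ρ = λ·E[S] = 21.01·0.0147 = 0.3088
Lq = ρ²(1+C_s²)/(2(1−ρ)) = 0.09539·(1+1.741)/(2·0.6912)
= 0.09539·2.7410/1.3823 = 0.18914

Final: 0.18914


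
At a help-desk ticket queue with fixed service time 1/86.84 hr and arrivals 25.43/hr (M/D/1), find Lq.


ρ = 25.43/86.84 = 0.2928
M/D/1: Lq = ρ²/(2(1−ρ)) = 0.08575/(2·0.7072) = 0.06063

Final: 0.06063


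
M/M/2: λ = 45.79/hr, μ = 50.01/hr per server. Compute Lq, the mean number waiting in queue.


a = λ/μ = 0.9156; ρ = a/2 = 0.4578
P₀ = 0.371922
Lq = P₀·a^c·ρ / (c!·(1−ρ)²) = 0.371922·0.83835·0.4578/(2·0.29397)
= 0.24279

Final: 0.24279


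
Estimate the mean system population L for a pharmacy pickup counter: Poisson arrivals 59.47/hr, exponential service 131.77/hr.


ρ = λ/μ = 59.47/131.77 = 0.4513
L = ρ/(1−ρ) = 0.4513/(1 − 0.4513) = 0.4513/0.5487 = 0.8225

Final: 0.8225


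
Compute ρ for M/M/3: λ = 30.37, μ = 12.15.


ρ = λ/(cμ) = 30.37/(3·12.15) = 30.37/36.45 = 0.8332

Final: 0.8332


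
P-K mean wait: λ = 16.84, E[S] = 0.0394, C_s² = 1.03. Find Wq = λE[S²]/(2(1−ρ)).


ρ = λ·E[S] = 16.84·0.0394 = 0.6635
E[S²] = E[S]²(1+C_s²) = 0.0394²·(1+1.03) = 0.003151
Wq = λ·E[S²]/(2(1−ρ)) = 16.84·0.003151/(2·0.3365) = 0.07885 hr

Final: 0.07885 hr


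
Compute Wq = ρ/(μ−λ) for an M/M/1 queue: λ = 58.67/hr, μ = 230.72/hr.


ρ = 58.67/230.72 = 0.2543
Wq = ρ/(μ−λ) = 0.2543/(230.72 − 58.67) = 0.2543/172.05 = 0.001478 hr

Final: 0.001478 hr


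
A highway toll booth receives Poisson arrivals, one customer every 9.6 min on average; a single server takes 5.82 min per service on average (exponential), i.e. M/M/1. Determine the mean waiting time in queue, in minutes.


λ = 60/9.6 = 6.2500 /hr
μ = 60/5.82 = 10.3093 /hr
ρ = λ/μ = 6.2500/10.3093 = 0.6063
Wq = ρ/(μ−λ) = 0.6063/(10.3093−6.2500) = 0.14935 hr
In minutes: 0.14935·60 = 8.961 min

Final: 8.961 min


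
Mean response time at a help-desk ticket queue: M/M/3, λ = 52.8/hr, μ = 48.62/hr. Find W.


a = 1.0860; ρ = 0.3620; P₀ = 0.332203
Lq = P₀·a^c·ρ/(c!(1−ρ)²) = 0.06306
Wq = Lq/λ = 0.06306/52.8 = 0.001194 hr
W = Wq + 1/μ = 0.001194 + 0.02057 = 0.02176 hr

Final: 0.02176 hr


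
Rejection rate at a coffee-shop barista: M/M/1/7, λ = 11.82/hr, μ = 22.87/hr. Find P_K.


ρ = λ/μ = 11.82/22.87 = 0.5168
P_K = (1−ρ)ρ^K/(1−ρ^(K+1)) = (0.4832·0.009851)/(1 − 0.005091)
= 0.004759/0.994909 = 0.004784

Final: 0.004784


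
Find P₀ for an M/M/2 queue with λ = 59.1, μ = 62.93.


a = λ/μ = 59.1/62.93 = 0.9391; ρ = a/c = 0.4696
Σ_{k=0}^{1} a^k/k! (terms k=0..1) = 1.00000 + 0.93914 = 1.93914
Tail: a^2/(2!(1−ρ)) = 0.88198/(2·0.5304) = 0.83138
P₀ = 1/(1.93914 + 0.83138) = 1/2.77052 = 0.360943

Final: 0.360943


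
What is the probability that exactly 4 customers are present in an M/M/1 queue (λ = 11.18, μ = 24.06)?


ρ = 11.18/24.06 = 0.4647
P_n = (1−ρ)·ρ^n = (1 − 0.4647)·0.4647^4 = 0.5353·0.046621 = 0.024958

Final: 0.024958


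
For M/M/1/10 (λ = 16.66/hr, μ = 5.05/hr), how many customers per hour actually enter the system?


ρ = 3.2990; P_K = (1−ρ)ρ^10/(1−ρ^11) = 0.696880
λ_eff = λ(1 − P_K) = 16.66·(1 − 0.696880) = 16.66·0.303120 = 5.0500 /hr

Final: 5.0500 /hr


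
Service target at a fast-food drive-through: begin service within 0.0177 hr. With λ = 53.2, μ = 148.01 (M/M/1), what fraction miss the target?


ρ = 53.2/148.01 = 0.3594
P(Wq > t) = ρ·e^{−(μ−λ)t} = 0.3594·e^{−1.6781}
= 0.3594·0.186722 = 0.067114

Final: 0.067114


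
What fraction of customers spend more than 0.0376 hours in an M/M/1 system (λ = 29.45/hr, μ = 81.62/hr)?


W ~ Exponential(μ−λ) for M/M/1.
μ − λ = 81.62 − 29.45 = 52.1700
P(W > t) = e^{−(μ−λ)t} = e^{−1.9616} = 0.140634

Final: 0.140634


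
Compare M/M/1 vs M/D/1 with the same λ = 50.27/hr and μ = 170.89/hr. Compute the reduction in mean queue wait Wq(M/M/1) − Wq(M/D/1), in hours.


ρ = 50.27/170.89 = 0.2942
Wq(M/M/1) = ρ/(μ−λ) = 0.2942/120.62 = 0.002439 hr
Wq(M/D/1) = ρ/(2(μ−λ)) = 0.001219 hr
Savings = 0.002439 − 0.001219 = 0.001219 hr

Final: 0.001219 hr


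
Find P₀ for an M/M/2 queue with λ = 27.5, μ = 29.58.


a = λ/μ = 27.5/29.58 = 0.9297; ρ = a/c = 0.4648
Σ_{k=0}^{1} a^k/k! (terms k=0..1) = 1.00000 + 0.92968 = 1.92968
Tail: a^2/(2!(1−ρ)) = 0.86431/(2·0.5352) = 0.80753
P₀ = 1/(1.92968 + 0.80753) = 1/2.73721 = 0.365336

Final: 0.365336


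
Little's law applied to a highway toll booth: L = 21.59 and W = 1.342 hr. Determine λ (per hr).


λ = L/W = 21.59/1.342 = 16.0879 /hr

Final: 16.0879 /hr


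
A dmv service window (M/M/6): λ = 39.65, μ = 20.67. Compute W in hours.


a = 1.9182; ρ = 0.3197; P₀ = 0.146697
Lq = P₀·a^c·ρ/(c!(1−ρ)²) = 0.007012
Wq = Lq/λ = 0.007012/39.65 = 0.0001769 hr
W = Wq + 1/μ = 0.0001769 + 0.04838 = 0.04856 hr

Final: 0.04856 hr


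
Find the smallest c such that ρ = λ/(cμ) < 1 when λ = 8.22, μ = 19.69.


Stability requires cμ > λ ⇔ c > λ/μ.
λ/μ = 8.22/19.69 = 0.4175
Minimum integer c = ⌊0.4175⌋ + 1 = 1
Check: 1·19.69 = 19.69 > 8.22, while 0·19.69 = 0.00 ≤ 8.22

Final: 1 servers


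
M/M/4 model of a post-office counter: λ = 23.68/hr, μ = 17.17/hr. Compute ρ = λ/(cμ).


ρ = λ/(cμ) = 23.68/(4·17.17) = 23.68/68.68 = 0.3448

Final: 0.3448


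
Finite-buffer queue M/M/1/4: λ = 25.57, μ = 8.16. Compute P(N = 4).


ρ = λ/μ = 25.57/8.16 = 3.1336
P_K = (1−ρ)ρ^K/(1−ρ^(K+1)) = (-2.1336·96.418923)/(1 − 302.136258)
= -205.717335/-301.136258 = 0.683137

Final: 0.683137


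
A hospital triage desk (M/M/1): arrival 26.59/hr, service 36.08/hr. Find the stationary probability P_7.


ρ = 26.59/36.08 = 0.7370
P_n = (1−ρ)·ρ^n = (1 − 0.7370)·0.7370^7 = 0.2630·0.118076 = 0.031057

Final: 0.031057


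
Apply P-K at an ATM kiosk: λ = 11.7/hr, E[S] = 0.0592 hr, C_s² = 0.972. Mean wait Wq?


ρ = λ·E[S] = 11.7·0.0592 = 0.6926
E[S²] = E[S]²(1+C_s²) = 0.0592²·(1+0.972) = 0.006911
Wq = λ·E[S²]/(2(1−ρ)) = 11.7·0.006911/(2·0.3074) = 0.13154 hr

Final: 0.13154 hr


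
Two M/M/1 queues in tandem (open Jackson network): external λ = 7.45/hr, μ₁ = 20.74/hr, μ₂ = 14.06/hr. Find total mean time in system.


Each node sees arrival rate λ = 7.45/hr (tandem ⇒ throughput preserved).
W₁ = 1/(μ₁−λ) = 1/(20.74−7.45) = 0.07524 hr
W₂ = 1/(μ₂−λ) = 1/(14.06−7.45) = 0.15129 hr
W_total = W₁ + W₂ = 0.07524 + 0.15129 = 0.22653 hr

Final: 0.22653 hr


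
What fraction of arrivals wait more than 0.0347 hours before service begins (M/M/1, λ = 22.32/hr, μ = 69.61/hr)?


ρ = 22.32/69.61 = 0.3206
P(Wq > t) = ρ·e^{−(μ−λ)t} = 0.3206·e^{−1.6410}
= 0.3206·0.193793 = 0.062139

Final: 0.062139
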